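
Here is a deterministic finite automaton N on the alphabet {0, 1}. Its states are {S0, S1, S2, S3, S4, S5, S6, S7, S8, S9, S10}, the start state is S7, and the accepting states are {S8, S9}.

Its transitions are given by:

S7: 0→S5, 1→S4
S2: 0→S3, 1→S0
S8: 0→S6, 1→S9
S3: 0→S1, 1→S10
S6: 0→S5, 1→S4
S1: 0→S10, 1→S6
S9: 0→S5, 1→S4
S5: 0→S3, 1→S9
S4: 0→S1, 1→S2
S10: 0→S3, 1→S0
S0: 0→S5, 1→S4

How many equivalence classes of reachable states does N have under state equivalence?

States {S8} cannot be reached from the start state, so discard them.
Initial partition by acceptance: {S9} | {S0,S1,S2,S3,S4,S5,S6,S7,S10}.
Refine {S0,S1,S2,S3,S4,S5,S6,S7,S10} on symbol 1: members go to different blocks, giving {S0,S1,S2,S3,S4,S6,S7,S10} and {S5}.
On input 0, block {S0,S1,S2,S3,S4,S6,S7,S10} splits into {S1,S2,S3,S4,S10} and {S0,S6,S7}.
On input 1, block {S1,S2,S3,S4,S10} splits into {S1,S2,S10} and {S3,S4}.
On input 0, block {S1,S2,S10} splits into {S2,S10} and {S1}.
No further refinement is possible. Final partition (6 blocks): {S9} | {S2,S10} | {S5} | {S0,S6,S7} | {S3,S4} | {S1}.

6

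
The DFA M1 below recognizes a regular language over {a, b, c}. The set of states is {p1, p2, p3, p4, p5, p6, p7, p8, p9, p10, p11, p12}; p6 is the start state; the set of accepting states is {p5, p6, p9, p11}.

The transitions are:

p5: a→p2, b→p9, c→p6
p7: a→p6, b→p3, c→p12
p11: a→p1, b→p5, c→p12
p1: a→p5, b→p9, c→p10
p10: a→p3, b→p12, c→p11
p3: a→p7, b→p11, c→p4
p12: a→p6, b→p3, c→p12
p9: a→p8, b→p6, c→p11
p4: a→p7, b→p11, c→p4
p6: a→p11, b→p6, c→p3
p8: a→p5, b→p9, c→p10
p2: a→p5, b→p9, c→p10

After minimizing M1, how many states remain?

8

Every state is reachable, so we keep all 12.
Initial partition by acceptance: {p5,p6,p9,p11} | {p1,p2,p3,p4,p7,p8,p10,p12}.
On input a, block {p5,p6,p9,p11} splits into {p5,p9,p11} and {p6}.
On input b, block {p5,p9,p11} splits into {p5,p11} and {p9}.
On input b, block {p5,p11} splits into {p5} and {p11}.
Refine {p1,p2,p3,p4,p7,p8,p10,p12} on symbol a: members go to different blocks, giving {p1,p2,p8} and {p3,p4,p10} and {p7,p12}.
Split {p3,p4,p10} by δ(·,a) → {p3,p4} and {p10}.
No further refinement is possible. Final partition (8 blocks): {p5} | {p1,p2,p8} | {p6} | {p9} | {p11} | {p3,p4} | {p7,p12} | {p10}.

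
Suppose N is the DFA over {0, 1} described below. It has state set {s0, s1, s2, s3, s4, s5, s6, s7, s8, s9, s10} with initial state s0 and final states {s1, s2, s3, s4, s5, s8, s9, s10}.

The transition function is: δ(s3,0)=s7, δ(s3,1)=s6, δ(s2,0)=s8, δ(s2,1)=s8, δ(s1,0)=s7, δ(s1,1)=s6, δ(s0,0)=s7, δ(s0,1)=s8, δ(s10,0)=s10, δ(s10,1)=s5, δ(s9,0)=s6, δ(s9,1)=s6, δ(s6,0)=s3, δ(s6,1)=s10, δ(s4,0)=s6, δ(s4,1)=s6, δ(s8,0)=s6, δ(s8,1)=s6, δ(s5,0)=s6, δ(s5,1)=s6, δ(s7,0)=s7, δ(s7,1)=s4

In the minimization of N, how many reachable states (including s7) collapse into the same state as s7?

States {s1,s2,s9} cannot be reached from the start state, so discard them.
Start with accepting vs non-accepting: {s3,s4,s5,s8,s10} | {s0,s6,s7}.
Split {s3,s4,s5,s8,s10} by δ(·,0) → {s3,s4,s5,s8} and {s10}.
Split {s0,s6,s7} by δ(·,0) → {s0,s7} and {s6}.
On input 0, block {s3,s4,s5,s8} splits into {s4,s5,s8} and {s3}.
The partition is now stable with 5 blocks: {s4,s5,s8} | {s0,s7} | {s10} | {s6} | {s3}.
State s7 belongs to the block {s0,s7}, which has 2 states.

2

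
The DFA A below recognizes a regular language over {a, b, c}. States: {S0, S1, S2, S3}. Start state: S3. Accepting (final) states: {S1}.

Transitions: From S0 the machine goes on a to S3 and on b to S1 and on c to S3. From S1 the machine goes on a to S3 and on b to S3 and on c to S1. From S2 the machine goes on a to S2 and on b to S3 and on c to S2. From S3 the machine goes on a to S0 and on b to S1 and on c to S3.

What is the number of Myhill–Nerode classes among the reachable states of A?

2

States {S2} cannot be reached from the start state, so discard them.
Start with accepting vs non-accepting: {S1} | {S0,S3}.
Stable partition: {S1} | {S0,S3} — 2 equivalence classes.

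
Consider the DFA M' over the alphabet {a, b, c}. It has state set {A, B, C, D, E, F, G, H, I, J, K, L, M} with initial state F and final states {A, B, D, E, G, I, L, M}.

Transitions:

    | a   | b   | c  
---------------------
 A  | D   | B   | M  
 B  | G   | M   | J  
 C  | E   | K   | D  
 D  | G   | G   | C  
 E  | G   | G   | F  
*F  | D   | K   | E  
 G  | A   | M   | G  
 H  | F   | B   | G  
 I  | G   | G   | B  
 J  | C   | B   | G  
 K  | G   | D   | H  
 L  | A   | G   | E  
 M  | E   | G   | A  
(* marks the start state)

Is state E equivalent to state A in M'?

States {I,L} cannot be reached from the start state, so discard them.
Start with accepting vs non-accepting: {A,B,D,E,G,M} | {C,F,H,J,K}.
On input c, block {A,B,D,E,G,M} splits into {A,G,M} and {B,D,E}.
On input a, block {A,G,M} splits into {A,M} and {G}.
Refine {A,M} on symbol b: members go to different blocks, giving {A} and {M}.
Split {C,F,H,J,K} by δ(·,a) → {C,F} and {H,J} and {K}.
On input b, block {B,D,E} splits into {D,E} and {B}.
The partition is now stable with 8 blocks: {A} | {C,F} | {D,E} | {G} | {M} | {H,J} | {K} | {B}.
E and A end up in different blocks, so they are distinguishable. For instance, the string 'c' is accepted from only A.

No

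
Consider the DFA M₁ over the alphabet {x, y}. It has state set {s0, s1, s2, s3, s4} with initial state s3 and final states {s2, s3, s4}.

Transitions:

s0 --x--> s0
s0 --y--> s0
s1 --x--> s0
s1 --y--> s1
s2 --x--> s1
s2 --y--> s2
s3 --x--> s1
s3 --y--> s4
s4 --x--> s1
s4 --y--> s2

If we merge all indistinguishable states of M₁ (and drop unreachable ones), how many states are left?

Initial partition by acceptance: {s2,s3,s4} | {s0,s1}.
Stable partition: {s2,s3,s4} | {s0,s1} — 2 equivalence classes.

2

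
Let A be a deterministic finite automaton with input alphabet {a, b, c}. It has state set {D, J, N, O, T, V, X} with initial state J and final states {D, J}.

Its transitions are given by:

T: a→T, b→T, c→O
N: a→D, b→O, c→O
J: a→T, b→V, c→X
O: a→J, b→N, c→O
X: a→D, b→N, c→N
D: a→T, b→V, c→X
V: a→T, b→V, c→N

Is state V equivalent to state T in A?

All states are reachable from the start state.
P0 = {D,J} | {N,O,T,V,X}.
On input a, block {N,O,T,V,X} splits into {N,O,X} and {T,V}.
The partition is now stable with 3 blocks: {D,J} | {N,O,X} | {T,V}.
V and T lie in the same block of the stable partition, so they are equivalent — no string distinguishes them.

Yes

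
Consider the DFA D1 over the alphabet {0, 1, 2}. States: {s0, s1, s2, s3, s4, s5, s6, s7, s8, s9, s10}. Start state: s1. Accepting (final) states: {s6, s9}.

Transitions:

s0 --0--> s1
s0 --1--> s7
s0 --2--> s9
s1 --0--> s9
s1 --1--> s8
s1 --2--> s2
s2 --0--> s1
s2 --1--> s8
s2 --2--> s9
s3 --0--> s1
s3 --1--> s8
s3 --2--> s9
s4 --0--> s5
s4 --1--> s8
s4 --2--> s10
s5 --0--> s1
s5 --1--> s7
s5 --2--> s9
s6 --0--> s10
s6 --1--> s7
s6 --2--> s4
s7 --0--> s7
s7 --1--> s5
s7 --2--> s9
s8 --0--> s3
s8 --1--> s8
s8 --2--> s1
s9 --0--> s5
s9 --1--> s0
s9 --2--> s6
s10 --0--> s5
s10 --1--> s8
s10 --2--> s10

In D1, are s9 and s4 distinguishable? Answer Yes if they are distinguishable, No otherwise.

Yes

All states are reachable from the start state.
P0 = {s6,s9} | {s0,s1,s2,s3,s4,s5,s7,s8,s10}.
Split {s6,s9} by δ(·,2) → {s6} and {s9}.
Split {s0,s1,s2,s3,s4,s5,s7,s8,s10} by δ(·,0) → {s0,s2,s3,s4,s5,s7,s8,s10} and {s1}.
On input 0, block {s0,s2,s3,s4,s5,s7,s8,s10} splits into {s0,s2,s3,s5} and {s4,s7,s8,s10}.
Split {s4,s7,s8,s10} by δ(·,0) → {s4,s8,s10} and {s7}.
Refine {s0,s2,s3,s5} on symbol 1: members go to different blocks, giving {s0,s5} and {s2,s3}.
On input 0, block {s4,s8,s10} splits into {s4,s10} and {s8}.
No further refinement is possible. Final partition (8 blocks): {s6} | {s0,s5} | {s9} | {s1} | {s4,s10} | {s7} | {s2,s3} | {s8}.
s9 and s4 end up in different blocks, so they are distinguishable. For instance, the string 'ε' is accepted from only s9.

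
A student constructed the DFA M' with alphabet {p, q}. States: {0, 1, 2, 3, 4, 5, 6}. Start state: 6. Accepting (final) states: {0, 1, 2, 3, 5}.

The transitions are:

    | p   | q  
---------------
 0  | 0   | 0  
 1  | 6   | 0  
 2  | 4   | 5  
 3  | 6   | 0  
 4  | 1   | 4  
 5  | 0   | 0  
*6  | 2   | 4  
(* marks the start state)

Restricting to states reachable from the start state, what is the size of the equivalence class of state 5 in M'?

First remove the unreachable states {3}; 6 states remain.
Start with accepting vs non-accepting: {0,1,2,5} | {4,6}.
On input p, block {0,1,2,5} splits into {0,5} and {1,2}.
The partition is now stable with 3 blocks: {0,5} | {4,6} | {1,2}.
State 5 belongs to the block {0,5}, which has 2 states.

2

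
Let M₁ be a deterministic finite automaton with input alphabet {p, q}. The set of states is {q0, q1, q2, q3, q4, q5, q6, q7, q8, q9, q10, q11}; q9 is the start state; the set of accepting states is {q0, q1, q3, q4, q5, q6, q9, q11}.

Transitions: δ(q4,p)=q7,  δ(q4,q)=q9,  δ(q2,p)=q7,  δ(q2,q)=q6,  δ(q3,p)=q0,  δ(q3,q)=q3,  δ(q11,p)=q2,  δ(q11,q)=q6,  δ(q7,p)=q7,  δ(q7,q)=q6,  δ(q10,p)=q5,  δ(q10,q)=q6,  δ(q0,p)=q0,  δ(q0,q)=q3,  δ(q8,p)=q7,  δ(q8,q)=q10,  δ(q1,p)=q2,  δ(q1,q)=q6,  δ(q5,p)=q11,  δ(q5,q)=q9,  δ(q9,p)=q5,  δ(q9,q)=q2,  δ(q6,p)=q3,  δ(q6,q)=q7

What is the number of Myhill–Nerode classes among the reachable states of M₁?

States {q1,q4,q8,q10} cannot be reached from the start state, so discard them.
P0 = {q0,q3,q5,q6,q9,q11} | {q2,q7}.
Refine {q0,q3,q5,q6,q9,q11} on symbol p: members go to different blocks, giving {q0,q3,q5,q6,q9} and {q11}.
Refine {q0,q3,q5,q6,q9} on symbol p: members go to different blocks, giving {q0,q3,q6,q9} and {q5}.
On input p, block {q0,q3,q6,q9} splits into {q0,q3,q6} and {q9}.
Split {q0,q3,q6} by δ(·,q) → {q0,q3} and {q6}.
The partition is now stable with 6 blocks: {q0,q3} | {q2,q7} | {q11} | {q5} | {q9} | {q6}.

6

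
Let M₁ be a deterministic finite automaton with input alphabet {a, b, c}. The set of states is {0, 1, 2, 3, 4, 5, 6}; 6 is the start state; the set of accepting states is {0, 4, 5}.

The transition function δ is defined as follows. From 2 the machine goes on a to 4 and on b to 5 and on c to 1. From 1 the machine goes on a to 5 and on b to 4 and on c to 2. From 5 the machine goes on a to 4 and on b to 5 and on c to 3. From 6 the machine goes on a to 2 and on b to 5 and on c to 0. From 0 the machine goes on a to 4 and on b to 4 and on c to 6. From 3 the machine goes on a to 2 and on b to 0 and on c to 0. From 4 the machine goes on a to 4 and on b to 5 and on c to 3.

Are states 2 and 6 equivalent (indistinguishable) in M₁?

No

Every state is reachable, so we keep all 7.
P0 = {0,4,5} | {1,2,3,6}.
On input a, block {1,2,3,6} splits into {1,2} and {3,6}.
No further refinement is possible. Final partition (3 blocks): {0,4,5} | {1,2} | {3,6}.
2 and 6 end up in different blocks, so they are distinguishable. For instance, the string 'a' is accepted from only 2.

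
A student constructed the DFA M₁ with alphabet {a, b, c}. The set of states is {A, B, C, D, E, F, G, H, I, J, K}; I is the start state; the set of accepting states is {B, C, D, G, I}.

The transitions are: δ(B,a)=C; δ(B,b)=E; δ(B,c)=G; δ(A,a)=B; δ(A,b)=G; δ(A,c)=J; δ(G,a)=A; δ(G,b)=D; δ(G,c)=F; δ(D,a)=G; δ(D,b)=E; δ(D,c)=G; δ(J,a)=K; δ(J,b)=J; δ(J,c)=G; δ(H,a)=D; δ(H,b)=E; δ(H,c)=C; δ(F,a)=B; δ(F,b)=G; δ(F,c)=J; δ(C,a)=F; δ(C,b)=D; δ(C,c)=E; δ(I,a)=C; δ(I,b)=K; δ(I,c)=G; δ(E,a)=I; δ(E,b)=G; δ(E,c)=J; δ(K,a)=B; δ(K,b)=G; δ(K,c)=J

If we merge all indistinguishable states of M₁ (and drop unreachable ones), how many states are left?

States {H} cannot be reached from the start state, so discard them.
P0 = {B,C,D,G,I} | {A,E,F,J,K}.
Split {B,C,D,G,I} by δ(·,a) → {B,D,I} and {C,G}.
Refine {A,E,F,J,K} on symbol a: members go to different blocks, giving {A,E,F,K} and {J}.
Stable partition: {B,D,I} | {A,E,F,K} | {C,G} | {J} — 4 equivalence classes.

4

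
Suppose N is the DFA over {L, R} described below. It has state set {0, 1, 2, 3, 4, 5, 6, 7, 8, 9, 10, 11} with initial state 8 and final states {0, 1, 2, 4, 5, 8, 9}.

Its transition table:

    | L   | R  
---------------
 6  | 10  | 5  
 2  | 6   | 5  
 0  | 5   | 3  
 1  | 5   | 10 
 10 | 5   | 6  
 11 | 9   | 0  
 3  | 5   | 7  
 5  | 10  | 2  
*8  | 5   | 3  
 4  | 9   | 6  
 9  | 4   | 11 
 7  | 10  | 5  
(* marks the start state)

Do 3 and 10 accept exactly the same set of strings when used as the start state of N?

Reachable states from the start: {2,3,5,6,7,8,10}. Unreachable: {0,1,4,9,11} — drop them.
Start with accepting vs non-accepting: {2,5,8} | {3,6,7,10}.
On input L, block {2,5,8} splits into {2,5} and {8}.
Refine {3,6,7,10} on symbol L: members go to different blocks, giving {3,10} and {6,7}.
On input L, block {2,5} splits into {2} and {5}.
No further refinement is possible. Final partition (5 blocks): {2} | {3,10} | {8} | {6,7} | {5}.
3 and 10 lie in the same block of the stable partition, so they are equivalent — no string distinguishes them.

Yes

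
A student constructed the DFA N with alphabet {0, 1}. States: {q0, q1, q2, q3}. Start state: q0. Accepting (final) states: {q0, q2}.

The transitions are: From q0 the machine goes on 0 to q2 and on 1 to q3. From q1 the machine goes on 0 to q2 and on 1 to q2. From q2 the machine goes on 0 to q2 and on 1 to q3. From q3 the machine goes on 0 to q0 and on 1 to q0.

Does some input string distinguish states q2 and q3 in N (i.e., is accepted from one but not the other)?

Yes

States {q1} cannot be reached from the start state, so discard them.
Initial partition by acceptance: {q0,q2} | {q3}.
Stable partition: {q0,q2} | {q3} — 2 equivalence classes.
q2 and q3 end up in different blocks, so they are distinguishable. For instance, the string 'ε' is accepted from only q2.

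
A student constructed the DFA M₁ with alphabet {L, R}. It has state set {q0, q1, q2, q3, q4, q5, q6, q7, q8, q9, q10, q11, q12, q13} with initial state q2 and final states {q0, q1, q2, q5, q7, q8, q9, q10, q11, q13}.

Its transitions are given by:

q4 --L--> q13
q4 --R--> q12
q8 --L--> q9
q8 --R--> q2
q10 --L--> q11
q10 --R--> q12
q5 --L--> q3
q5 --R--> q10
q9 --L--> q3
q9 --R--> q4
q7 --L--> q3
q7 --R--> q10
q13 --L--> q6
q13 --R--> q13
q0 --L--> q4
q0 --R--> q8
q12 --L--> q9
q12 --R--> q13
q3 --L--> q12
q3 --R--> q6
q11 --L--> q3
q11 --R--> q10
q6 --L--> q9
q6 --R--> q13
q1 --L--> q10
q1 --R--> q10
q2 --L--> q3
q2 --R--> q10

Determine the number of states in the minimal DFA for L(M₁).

7

States {q0,q1,q5,q7,q8} cannot be reached from the start state, so discard them.
Initial partition by acceptance: {q2,q9,q10,q11,q13} | {q3,q4,q6,q12}.
On input L, block {q2,q9,q10,q11,q13} splits into {q2,q9,q11,q13} and {q10}.
Split {q2,q9,q11,q13} by δ(·,R) → {q2,q11} and {q9} and {q13}.
Split {q3,q4,q6,q12} by δ(·,L) → {q6,q12} and {q3} and {q4}.
No further refinement is possible. Final partition (7 blocks): {q2,q11} | {q6,q12} | {q10} | {q9} | {q13} | {q3} | {q4}.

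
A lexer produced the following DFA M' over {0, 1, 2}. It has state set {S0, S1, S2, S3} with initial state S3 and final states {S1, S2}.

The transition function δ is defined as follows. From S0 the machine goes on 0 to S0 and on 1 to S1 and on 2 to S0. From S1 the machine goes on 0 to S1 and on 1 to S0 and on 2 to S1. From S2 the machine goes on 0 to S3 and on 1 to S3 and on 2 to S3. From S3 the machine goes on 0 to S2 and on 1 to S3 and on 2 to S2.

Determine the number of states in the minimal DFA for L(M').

First remove the unreachable states {S0,S1}; 2 states remain.
P0 = {S2} | {S3}.
No further refinement is possible. Final partition (2 blocks): {S2} | {S3}.

2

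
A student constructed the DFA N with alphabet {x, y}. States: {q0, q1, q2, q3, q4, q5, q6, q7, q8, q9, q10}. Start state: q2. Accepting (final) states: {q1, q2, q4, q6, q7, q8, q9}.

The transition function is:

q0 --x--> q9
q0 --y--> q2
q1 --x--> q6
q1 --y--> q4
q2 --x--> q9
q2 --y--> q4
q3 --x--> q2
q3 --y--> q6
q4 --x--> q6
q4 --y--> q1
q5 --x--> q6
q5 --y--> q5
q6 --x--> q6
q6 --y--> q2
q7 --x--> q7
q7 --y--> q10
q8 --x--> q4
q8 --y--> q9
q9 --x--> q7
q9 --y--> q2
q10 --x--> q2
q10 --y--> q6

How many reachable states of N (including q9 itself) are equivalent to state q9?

1

First remove the unreachable states {q0,q3,q5,q8}; 7 states remain.
Start with accepting vs non-accepting: {q1,q2,q4,q6,q7,q9} | {q10}.
Split {q1,q2,q4,q6,q7,q9} by δ(·,y) → {q1,q2,q4,q6,q9} and {q7}.
Split {q1,q2,q4,q6,q9} by δ(·,x) → {q1,q2,q4,q6} and {q9}.
On input x, block {q1,q2,q4,q6} splits into {q1,q4,q6} and {q2}.
Split {q1,q4,q6} by δ(·,y) → {q1,q4} and {q6}.
No further refinement is possible. Final partition (6 blocks): {q1,q4} | {q10} | {q7} | {q9} | {q2} | {q6}.
The equivalence class containing q9 is {q9}, of size 1.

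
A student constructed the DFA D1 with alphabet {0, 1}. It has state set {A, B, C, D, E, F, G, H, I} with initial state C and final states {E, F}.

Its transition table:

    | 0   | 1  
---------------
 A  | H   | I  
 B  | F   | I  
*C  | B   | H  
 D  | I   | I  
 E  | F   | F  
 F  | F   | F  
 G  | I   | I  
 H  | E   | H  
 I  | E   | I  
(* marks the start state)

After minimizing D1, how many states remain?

3

First remove the unreachable states {A,D,G}; 6 states remain.
P0 = {E,F} | {B,C,H,I}.
Split {B,C,H,I} by δ(·,0) → {B,H,I} and {C}.
Stable partition: {E,F} | {B,H,I} | {C} — 3 equivalence classes.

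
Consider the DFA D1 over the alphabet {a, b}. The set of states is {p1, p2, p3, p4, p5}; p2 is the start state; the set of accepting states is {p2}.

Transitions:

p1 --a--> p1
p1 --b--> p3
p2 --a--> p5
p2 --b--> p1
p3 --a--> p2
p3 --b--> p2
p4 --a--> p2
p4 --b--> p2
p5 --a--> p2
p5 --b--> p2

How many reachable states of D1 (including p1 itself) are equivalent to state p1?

1

States {p4} cannot be reached from the start state, so discard them.
Initial partition by acceptance: {p2} | {p1,p3,p5}.
On input a, block {p1,p3,p5} splits into {p3,p5} and {p1}.
The partition is now stable with 3 blocks: {p2} | {p3,p5} | {p1}.
State p1 belongs to the block {p1}, which has 1 states.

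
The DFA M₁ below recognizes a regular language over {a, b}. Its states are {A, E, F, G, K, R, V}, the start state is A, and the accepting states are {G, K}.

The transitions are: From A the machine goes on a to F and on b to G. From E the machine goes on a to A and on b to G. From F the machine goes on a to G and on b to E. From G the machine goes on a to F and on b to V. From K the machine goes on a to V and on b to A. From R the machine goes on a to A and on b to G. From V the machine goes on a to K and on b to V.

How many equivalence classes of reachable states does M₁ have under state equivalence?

6

States {R} cannot be reached from the start state, so discard them.
P0 = {G,K} | {A,E,F,V}.
On input a, block {A,E,F,V} splits into {F,V} and {A,E}.
Refine {G,K} on symbol b: members go to different blocks, giving {K} and {G}.
On input a, block {F,V} splits into {F} and {V}.
On input a, block {A,E} splits into {A} and {E}.
Stable partition: {K} | {F} | {A} | {G} | {V} | {E} — 6 equivalence classes.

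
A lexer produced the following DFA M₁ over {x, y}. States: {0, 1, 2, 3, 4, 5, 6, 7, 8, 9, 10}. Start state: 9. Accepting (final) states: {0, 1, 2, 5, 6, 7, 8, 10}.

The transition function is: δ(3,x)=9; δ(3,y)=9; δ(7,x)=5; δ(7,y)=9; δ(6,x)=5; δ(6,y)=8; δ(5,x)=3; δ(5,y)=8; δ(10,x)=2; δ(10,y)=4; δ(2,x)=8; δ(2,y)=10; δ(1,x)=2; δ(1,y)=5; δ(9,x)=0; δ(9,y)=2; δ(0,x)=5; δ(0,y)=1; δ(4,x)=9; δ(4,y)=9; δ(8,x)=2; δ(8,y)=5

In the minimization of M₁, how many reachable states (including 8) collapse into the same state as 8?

2

Reachable states from the start: {0,1,2,3,4,5,8,9,10}. Unreachable: {6,7} — drop them.
P0 = {0,1,2,5,8,10} | {3,4,9}.
Refine {0,1,2,5,8,10} on symbol x: members go to different blocks, giving {0,1,2,8,10} and {5}.
On input x, block {0,1,2,8,10} splits into {1,2,8,10} and {0}.
Refine {1,2,8,10} on symbol y: members go to different blocks, giving {1,8} and {2} and {10}.
Refine {3,4,9} on symbol x: members go to different blocks, giving {3,4} and {9}.
The partition is now stable with 7 blocks: {1,8} | {3,4} | {5} | {0} | {2} | {10} | {9}.
State 8 belongs to the block {1,8}, which has 2 states.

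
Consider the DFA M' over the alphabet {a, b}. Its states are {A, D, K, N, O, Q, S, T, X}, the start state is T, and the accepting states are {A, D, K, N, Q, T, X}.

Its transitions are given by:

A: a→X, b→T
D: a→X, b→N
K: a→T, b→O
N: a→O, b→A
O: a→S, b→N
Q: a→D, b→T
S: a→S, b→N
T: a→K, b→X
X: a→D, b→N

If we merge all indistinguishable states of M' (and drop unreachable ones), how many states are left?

States {Q} cannot be reached from the start state, so discard them.
Start with accepting vs non-accepting: {A,D,K,N,T,X} | {O,S}.
Split {A,D,K,N,T,X} by δ(·,a) → {A,D,K,T,X} and {N}.
Refine {A,D,K,T,X} on symbol b: members go to different blocks, giving {A,T} and {D,X} and {K}.
On input a, block {A,T} splits into {A} and {T}.
No further refinement is possible. Final partition (6 blocks): {A} | {O,S} | {N} | {D,X} | {K} | {T}.

6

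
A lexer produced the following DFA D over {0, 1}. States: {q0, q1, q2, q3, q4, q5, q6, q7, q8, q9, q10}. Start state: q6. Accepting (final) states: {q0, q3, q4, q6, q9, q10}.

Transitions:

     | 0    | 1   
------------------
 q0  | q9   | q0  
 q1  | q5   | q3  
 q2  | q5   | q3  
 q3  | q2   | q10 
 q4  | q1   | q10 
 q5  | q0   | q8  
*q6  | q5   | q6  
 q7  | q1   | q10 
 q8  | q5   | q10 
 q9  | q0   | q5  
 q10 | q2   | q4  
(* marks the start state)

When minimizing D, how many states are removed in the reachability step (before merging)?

Starting at q6 and following transitions, the reachable set is {q0, q1, q2, q3, q4, q5, q6, q8, q9, q10}. That leaves q7 unreachable — 1 in total.

1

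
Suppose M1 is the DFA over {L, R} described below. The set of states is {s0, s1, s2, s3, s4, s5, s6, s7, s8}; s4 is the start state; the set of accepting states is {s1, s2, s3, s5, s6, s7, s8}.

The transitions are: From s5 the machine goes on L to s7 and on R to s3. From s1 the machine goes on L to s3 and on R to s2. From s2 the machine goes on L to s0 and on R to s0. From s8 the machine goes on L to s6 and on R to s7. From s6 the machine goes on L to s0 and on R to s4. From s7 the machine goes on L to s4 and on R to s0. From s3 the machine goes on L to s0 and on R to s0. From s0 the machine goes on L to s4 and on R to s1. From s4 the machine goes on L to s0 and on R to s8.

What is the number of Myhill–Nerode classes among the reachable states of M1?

3

First remove the unreachable states {s5}; 8 states remain.
Start with accepting vs non-accepting: {s1,s2,s3,s6,s7,s8} | {s0,s4}.
Refine {s1,s2,s3,s6,s7,s8} on symbol L: members go to different blocks, giving {s2,s3,s6,s7} and {s1,s8}.
No further refinement is possible. Final partition (3 blocks): {s2,s3,s6,s7} | {s0,s4} | {s1,s8}.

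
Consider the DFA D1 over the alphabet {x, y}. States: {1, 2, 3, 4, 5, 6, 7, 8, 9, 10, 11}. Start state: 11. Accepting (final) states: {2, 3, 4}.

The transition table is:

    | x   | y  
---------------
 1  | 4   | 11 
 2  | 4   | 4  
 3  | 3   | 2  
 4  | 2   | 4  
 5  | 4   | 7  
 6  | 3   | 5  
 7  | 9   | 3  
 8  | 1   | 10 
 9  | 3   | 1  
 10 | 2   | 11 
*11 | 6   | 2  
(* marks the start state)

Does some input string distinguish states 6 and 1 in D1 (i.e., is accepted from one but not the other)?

Reachable states from the start: {1,2,3,4,5,6,7,9,11}. Unreachable: {8,10} — drop them.
Start with accepting vs non-accepting: {2,3,4} | {1,5,6,7,9,11}.
Split {1,5,6,7,9,11} by δ(·,x) → {1,5,6,9} and {7,11}.
Split {1,5,6,9} by δ(·,y) → {1,5} and {6,9}.
No further refinement is possible. Final partition (4 blocks): {2,3,4} | {1,5} | {7,11} | {6,9}.
6 and 1 end up in different blocks, so they are distinguishable. For instance, the string 'yx' is accepted from only 6.

Yes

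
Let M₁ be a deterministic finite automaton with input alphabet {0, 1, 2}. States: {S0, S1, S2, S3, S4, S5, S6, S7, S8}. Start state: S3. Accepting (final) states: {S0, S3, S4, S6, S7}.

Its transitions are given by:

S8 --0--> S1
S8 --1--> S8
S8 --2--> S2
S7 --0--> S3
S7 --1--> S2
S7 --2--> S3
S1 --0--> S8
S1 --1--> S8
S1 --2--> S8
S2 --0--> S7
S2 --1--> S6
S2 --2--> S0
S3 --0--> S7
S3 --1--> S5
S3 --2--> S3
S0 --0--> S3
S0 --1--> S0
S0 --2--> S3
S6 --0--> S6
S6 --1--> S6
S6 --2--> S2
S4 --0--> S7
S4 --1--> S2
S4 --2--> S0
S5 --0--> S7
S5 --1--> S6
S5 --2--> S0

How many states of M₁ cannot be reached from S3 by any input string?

3

No path from S3 leads to S1, S4, S8; the other 6 states are all reachable.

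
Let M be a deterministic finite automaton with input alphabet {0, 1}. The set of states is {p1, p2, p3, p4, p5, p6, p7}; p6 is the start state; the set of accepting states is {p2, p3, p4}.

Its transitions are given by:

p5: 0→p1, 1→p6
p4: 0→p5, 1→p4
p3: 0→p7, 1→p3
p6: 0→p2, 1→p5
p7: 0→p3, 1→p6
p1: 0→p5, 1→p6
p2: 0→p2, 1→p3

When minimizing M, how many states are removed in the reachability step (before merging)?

1

Starting at p6 and following transitions, the reachable set is {p1, p2, p3, p5, p6, p7}. That leaves p4 unreachable — 1 in total.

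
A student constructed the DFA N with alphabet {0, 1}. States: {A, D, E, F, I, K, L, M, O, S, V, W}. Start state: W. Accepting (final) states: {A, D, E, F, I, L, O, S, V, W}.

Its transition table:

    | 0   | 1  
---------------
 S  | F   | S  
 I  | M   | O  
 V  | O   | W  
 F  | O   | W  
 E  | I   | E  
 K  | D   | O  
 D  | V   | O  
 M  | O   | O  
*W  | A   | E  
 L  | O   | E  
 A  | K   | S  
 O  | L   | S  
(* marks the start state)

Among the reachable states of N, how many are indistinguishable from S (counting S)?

Every state is reachable, so we keep all 12.
Initial partition by acceptance: {A,D,E,F,I,L,O,S,V,W} | {K,M}.
Refine {A,D,E,F,I,L,O,S,V,W} on symbol 0: members go to different blocks, giving {D,E,F,L,O,S,V,W} and {A,I}.
Split {D,E,F,L,O,S,V,W} by δ(·,0) → {D,F,L,O,S,V} and {E,W}.
On input 1, block {D,F,L,O,S,V} splits into {D,O,S} and {F,L,V}.
No further refinement is possible. Final partition (5 blocks): {D,O,S} | {K,M} | {A,I} | {E,W} | {F,L,V}.
The equivalence class containing S is {D,O,S}, of size 3.

3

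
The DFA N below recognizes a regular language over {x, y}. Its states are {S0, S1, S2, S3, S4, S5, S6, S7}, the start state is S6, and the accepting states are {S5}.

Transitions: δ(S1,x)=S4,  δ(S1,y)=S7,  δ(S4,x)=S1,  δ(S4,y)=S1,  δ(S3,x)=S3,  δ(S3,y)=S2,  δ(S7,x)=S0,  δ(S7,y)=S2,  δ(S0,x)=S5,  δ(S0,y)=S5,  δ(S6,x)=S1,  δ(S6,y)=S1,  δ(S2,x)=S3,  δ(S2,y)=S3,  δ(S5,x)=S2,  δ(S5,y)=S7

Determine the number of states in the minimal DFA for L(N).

6

Every state is reachable, so we keep all 8.
Start with accepting vs non-accepting: {S5} | {S0,S1,S2,S3,S4,S6,S7}.
Split {S0,S1,S2,S3,S4,S6,S7} by δ(·,x) → {S1,S2,S3,S4,S6,S7} and {S0}.
On input x, block {S1,S2,S3,S4,S6,S7} splits into {S1,S2,S3,S4,S6} and {S7}.
Split {S1,S2,S3,S4,S6} by δ(·,y) → {S2,S3,S4,S6} and {S1}.
Refine {S2,S3,S4,S6} on symbol x: members go to different blocks, giving {S2,S3} and {S4,S6}.
The partition is now stable with 6 blocks: {S5} | {S2,S3} | {S0} | {S7} | {S1} | {S4,S6}.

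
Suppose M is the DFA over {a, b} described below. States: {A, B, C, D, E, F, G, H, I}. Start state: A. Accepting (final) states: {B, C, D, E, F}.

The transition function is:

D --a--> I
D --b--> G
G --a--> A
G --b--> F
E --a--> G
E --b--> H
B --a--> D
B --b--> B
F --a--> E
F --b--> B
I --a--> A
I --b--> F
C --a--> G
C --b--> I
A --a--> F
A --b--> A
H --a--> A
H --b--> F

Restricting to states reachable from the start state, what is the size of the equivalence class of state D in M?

First remove the unreachable states {C}; 8 states remain.
Start with accepting vs non-accepting: {B,D,E,F} | {A,G,H,I}.
Split {B,D,E,F} by δ(·,a) → {B,F} and {D,E}.
Refine {A,G,H,I} on symbol a: members go to different blocks, giving {G,H,I} and {A}.
No further refinement is possible. Final partition (4 blocks): {B,F} | {G,H,I} | {D,E} | {A}.
State D belongs to the block {D,E}, which has 2 states.

2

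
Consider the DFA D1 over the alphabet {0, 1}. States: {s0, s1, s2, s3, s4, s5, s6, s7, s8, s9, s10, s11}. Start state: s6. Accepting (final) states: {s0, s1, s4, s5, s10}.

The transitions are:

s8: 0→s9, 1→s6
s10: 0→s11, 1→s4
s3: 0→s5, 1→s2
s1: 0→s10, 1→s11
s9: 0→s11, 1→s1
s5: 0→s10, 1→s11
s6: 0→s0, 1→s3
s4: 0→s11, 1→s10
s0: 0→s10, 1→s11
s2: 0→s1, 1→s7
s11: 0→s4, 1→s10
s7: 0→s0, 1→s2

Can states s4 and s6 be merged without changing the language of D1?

No

Reachable states from the start: {s0,s1,s2,s3,s4,s5,s6,s7,s10,s11}. Unreachable: {s8,s9} — drop them.
Start with accepting vs non-accepting: {s0,s1,s4,s5,s10} | {s2,s3,s6,s7,s11}.
Split {s0,s1,s4,s5,s10} by δ(·,0) → {s0,s1,s5} and {s4,s10}.
Split {s2,s3,s6,s7,s11} by δ(·,0) → {s2,s3,s6,s7} and {s11}.
Stable partition: {s0,s1,s5} | {s2,s3,s6,s7} | {s4,s10} | {s11} — 4 equivalence classes.
s4 and s6 end up in different blocks, so they are distinguishable. For instance, the string 'ε' is accepted from only s4.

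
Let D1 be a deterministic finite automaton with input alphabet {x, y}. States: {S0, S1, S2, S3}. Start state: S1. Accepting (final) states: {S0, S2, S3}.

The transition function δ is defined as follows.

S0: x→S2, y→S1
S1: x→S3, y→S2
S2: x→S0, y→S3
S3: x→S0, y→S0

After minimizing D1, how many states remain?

Initial partition by acceptance: {S0,S2,S3} | {S1}.
Refine {S0,S2,S3} on symbol y: members go to different blocks, giving {S2,S3} and {S0}.
Split {S2,S3} by δ(·,y) → {S2} and {S3}.
No further refinement is possible. Final partition (4 blocks): {S2} | {S1} | {S0} | {S3}.

4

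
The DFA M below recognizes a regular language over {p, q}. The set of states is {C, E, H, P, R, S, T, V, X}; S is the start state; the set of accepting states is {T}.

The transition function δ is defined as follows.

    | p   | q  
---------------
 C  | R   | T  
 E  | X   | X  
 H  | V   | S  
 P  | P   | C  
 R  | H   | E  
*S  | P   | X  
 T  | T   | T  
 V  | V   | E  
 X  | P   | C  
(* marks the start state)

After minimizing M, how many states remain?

5

P0 = {T} | {C,E,H,P,R,S,V,X}.
Refine {C,E,H,P,R,S,V,X} on symbol q: members go to different blocks, giving {E,H,P,R,S,V,X} and {C}.
Split {E,H,P,R,S,V,X} by δ(·,q) → {E,H,R,S,V} and {P,X}.
Refine {E,H,R,S,V} on symbol p: members go to different blocks, giving {H,R,V} and {E,S}.
Stable partition: {T} | {H,R,V} | {C} | {P,X} | {E,S} — 5 equivalence classes.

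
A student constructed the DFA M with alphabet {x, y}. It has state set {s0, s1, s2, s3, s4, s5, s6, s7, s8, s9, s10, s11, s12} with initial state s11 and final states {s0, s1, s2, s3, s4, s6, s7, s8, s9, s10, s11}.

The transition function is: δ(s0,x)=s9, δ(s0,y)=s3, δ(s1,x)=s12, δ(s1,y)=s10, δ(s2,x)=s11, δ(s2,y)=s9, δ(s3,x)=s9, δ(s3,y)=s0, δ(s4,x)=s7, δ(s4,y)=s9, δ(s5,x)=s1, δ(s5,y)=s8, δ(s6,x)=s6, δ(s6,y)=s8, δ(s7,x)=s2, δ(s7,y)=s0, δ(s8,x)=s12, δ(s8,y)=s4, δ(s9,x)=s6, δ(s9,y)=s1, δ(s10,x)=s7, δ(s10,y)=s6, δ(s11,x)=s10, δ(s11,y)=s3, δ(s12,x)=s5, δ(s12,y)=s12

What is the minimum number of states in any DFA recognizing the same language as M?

7

Every state is reachable, so we keep all 13.
P0 = {s0,s1,s2,s3,s4,s6,s7,s8,s9,s10,s11} | {s5,s12}.
On input x, block {s0,s1,s2,s3,s4,s6,s7,s8,s9,s10,s11} splits into {s0,s2,s3,s4,s6,s7,s9,s10,s11} and {s1,s8}.
On input y, block {s0,s2,s3,s4,s6,s7,s9,s10,s11} splits into {s0,s2,s3,s4,s7,s10,s11} and {s6,s9}.
Split {s0,s2,s3,s4,s7,s10,s11} by δ(·,x) → {s2,s4,s7,s10,s11} and {s0,s3}.
Split {s2,s4,s7,s10,s11} by δ(·,y) → {s2,s4,s10} and {s7,s11}.
Refine {s5,s12} on symbol x: members go to different blocks, giving {s5} and {s12}.
No further refinement is possible. Final partition (7 blocks): {s2,s4,s10} | {s5} | {s1,s8} | {s6,s9} | {s0,s3} | {s7,s11} | {s12}.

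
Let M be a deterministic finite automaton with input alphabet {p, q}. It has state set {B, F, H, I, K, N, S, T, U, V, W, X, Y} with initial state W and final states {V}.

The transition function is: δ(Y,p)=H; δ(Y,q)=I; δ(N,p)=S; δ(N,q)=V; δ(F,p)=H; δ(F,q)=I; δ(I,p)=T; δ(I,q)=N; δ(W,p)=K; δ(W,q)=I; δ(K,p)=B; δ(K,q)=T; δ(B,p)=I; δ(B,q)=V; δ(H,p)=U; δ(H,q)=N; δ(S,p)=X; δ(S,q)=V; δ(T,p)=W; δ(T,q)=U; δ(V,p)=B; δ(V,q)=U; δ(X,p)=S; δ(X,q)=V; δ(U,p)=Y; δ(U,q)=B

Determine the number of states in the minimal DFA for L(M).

First remove the unreachable states {F}; 12 states remain.
P0 = {V} | {B,H,I,K,N,S,T,U,W,X,Y}.
Refine {B,H,I,K,N,S,T,U,W,X,Y} on symbol q: members go to different blocks, giving {H,I,K,T,U,W,Y} and {B,N,S,X}.
Refine {H,I,K,T,U,W,Y} on symbol p: members go to different blocks, giving {H,I,T,U,W,Y} and {K}.
Refine {H,I,T,U,W,Y} on symbol p: members go to different blocks, giving {H,I,T,U,Y} and {W}.
Split {H,I,T,U,Y} by δ(·,p) → {H,I,U,Y} and {T}.
Split {H,I,U,Y} by δ(·,p) → {H,U,Y} and {I}.
Refine {H,U,Y} on symbol q: members go to different blocks, giving {H,U} and {Y}.
Refine {H,U} on symbol p: members go to different blocks, giving {U} and {H}.
Split {B,N,S,X} by δ(·,p) → {N,S,X} and {B}.
Stable partition: {V} | {U} | {N,S,X} | {K} | {W} | {T} | {I} | {Y} | {H} | {B} — 10 equivalence classes.

10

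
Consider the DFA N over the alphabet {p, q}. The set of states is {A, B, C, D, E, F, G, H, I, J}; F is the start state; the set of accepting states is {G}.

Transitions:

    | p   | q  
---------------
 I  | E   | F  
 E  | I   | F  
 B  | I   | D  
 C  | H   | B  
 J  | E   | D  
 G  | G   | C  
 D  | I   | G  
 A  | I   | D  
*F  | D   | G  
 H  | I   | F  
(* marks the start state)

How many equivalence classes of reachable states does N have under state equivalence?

States {A,J} cannot be reached from the start state, so discard them.
Start with accepting vs non-accepting: {G} | {B,C,D,E,F,H,I}.
Refine {B,C,D,E,F,H,I} on symbol q: members go to different blocks, giving {B,C,E,H,I} and {D,F}.
Split {B,C,E,H,I} by δ(·,q) → {B,E,H,I} and {C}.
On input p, block {D,F} splits into {D} and {F}.
On input q, block {B,E,H,I} splits into {E,H,I} and {B}.
Stable partition: {G} | {E,H,I} | {D} | {C} | {F} | {B} — 6 equivalence classes.

6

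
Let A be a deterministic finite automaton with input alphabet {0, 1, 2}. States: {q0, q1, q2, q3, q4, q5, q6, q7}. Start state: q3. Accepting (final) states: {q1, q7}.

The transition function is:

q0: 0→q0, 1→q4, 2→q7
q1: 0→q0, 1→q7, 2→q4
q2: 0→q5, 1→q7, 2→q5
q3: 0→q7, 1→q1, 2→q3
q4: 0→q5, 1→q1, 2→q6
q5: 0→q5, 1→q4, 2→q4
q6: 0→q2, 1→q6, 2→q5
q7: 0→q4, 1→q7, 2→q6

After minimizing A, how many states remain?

All states are reachable from the start state.
P0 = {q1,q7} | {q0,q2,q3,q4,q5,q6}.
Refine {q0,q2,q3,q4,q5,q6} on symbol 0: members go to different blocks, giving {q0,q2,q4,q5,q6} and {q3}.
Split {q0,q2,q4,q5,q6} by δ(·,1) → {q0,q5,q6} and {q2,q4}.
Refine {q1,q7} on symbol 0: members go to different blocks, giving {q1} and {q7}.
Split {q0,q5,q6} by δ(·,0) → {q0,q5} and {q6}.
On input 2, block {q0,q5} splits into {q0} and {q5}.
Refine {q2,q4} on symbol 1: members go to different blocks, giving {q2} and {q4}.
Stable partition: {q1} | {q0} | {q3} | {q2} | {q7} | {q6} | {q5} | {q4} — 8 equivalence classes.

8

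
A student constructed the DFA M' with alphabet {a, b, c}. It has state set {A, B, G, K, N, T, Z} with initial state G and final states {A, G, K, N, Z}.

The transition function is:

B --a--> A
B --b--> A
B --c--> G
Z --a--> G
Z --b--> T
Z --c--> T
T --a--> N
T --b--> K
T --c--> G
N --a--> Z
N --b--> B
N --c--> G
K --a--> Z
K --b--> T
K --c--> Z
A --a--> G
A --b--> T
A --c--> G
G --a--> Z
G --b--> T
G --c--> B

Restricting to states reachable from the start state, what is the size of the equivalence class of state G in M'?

2

All states are reachable from the start state.
Start with accepting vs non-accepting: {A,G,K,N,Z} | {B,T}.
Refine {A,G,K,N,Z} on symbol c: members go to different blocks, giving {A,K,N} and {G,Z}.
Stable partition: {A,K,N} | {B,T} | {G,Z} — 3 equivalence classes.
State G belongs to the block {G,Z}, which has 2 states.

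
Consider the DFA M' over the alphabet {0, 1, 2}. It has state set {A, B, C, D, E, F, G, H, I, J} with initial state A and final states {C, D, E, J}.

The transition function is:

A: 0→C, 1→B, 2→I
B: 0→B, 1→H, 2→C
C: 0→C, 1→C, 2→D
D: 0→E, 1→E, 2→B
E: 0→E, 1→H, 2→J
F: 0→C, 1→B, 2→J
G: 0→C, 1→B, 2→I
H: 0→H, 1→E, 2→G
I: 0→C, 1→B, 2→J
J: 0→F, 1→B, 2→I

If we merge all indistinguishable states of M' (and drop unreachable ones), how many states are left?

8

Initial partition by acceptance: {C,D,E,J} | {A,B,F,G,H,I}.
On input 0, block {C,D,E,J} splits into {C,D,E} and {J}.
On input 1, block {C,D,E} splits into {C,D} and {E}.
Refine {C,D} on symbol 0: members go to different blocks, giving {C} and {D}.
Split {A,B,F,G,H,I} by δ(·,0) → {A,F,G,I} and {B,H}.
On input 2, block {A,F,G,I} splits into {A,G} and {F,I}.
Split {B,H} by δ(·,1) → {B} and {H}.
Stable partition: {C} | {A,G} | {J} | {E} | {D} | {B} | {F,I} | {H} — 8 equivalence classes.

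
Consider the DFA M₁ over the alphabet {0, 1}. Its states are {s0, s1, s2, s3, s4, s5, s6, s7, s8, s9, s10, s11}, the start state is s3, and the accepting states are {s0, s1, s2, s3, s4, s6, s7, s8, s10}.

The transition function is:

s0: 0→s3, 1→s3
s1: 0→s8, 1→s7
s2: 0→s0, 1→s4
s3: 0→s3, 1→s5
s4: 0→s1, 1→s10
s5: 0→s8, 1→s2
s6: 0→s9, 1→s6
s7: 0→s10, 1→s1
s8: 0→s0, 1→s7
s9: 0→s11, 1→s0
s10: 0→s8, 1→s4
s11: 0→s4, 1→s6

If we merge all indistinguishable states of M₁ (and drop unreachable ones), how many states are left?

6

First remove the unreachable states {s6,s9,s11}; 9 states remain.
Initial partition by acceptance: {s0,s1,s2,s3,s4,s7,s8,s10} | {s5}.
On input 1, block {s0,s1,s2,s3,s4,s7,s8,s10} splits into {s0,s1,s2,s4,s7,s8,s10} and {s3}.
On input 0, block {s0,s1,s2,s4,s7,s8,s10} splits into {s1,s2,s4,s7,s8,s10} and {s0}.
Split {s1,s2,s4,s7,s8,s10} by δ(·,0) → {s1,s4,s7,s10} and {s2,s8}.
Split {s1,s4,s7,s10} by δ(·,0) → {s1,s10} and {s4,s7}.
Stable partition: {s1,s10} | {s5} | {s3} | {s0} | {s2,s8} | {s4,s7} — 6 equivalence classes.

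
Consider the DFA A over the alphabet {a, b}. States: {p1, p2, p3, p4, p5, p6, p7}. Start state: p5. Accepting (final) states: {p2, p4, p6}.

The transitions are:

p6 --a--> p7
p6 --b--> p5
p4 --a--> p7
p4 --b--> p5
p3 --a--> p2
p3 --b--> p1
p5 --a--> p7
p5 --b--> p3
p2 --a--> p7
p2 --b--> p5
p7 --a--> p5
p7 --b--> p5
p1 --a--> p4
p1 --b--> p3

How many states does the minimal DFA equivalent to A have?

4

States {p6} cannot be reached from the start state, so discard them.
Initial partition by acceptance: {p2,p4} | {p1,p3,p5,p7}.
On input a, block {p1,p3,p5,p7} splits into {p1,p3} and {p5,p7}.
On input b, block {p5,p7} splits into {p5} and {p7}.
No further refinement is possible. Final partition (4 blocks): {p2,p4} | {p1,p3} | {p5} | {p7}.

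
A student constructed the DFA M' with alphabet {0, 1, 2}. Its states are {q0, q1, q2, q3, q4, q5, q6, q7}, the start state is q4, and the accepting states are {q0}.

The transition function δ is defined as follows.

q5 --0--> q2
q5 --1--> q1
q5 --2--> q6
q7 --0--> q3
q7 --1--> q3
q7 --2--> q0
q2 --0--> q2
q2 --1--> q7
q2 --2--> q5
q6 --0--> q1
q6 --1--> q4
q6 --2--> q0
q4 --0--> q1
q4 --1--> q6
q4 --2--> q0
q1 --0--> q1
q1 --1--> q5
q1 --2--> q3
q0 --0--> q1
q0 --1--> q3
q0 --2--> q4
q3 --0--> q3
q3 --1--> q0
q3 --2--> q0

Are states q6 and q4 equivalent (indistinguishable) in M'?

Yes

Initial partition by acceptance: {q0} | {q1,q2,q3,q4,q5,q6,q7}.
Split {q1,q2,q3,q4,q5,q6,q7} by δ(·,1) → {q1,q2,q4,q5,q6,q7} and {q3}.
On input 0, block {q1,q2,q4,q5,q6,q7} splits into {q1,q2,q4,q5,q6} and {q7}.
Refine {q1,q2,q4,q5,q6} on symbol 1: members go to different blocks, giving {q1,q4,q5,q6} and {q2}.
Split {q1,q4,q5,q6} by δ(·,0) → {q1,q4,q6} and {q5}.
Split {q1,q4,q6} by δ(·,1) → {q4,q6} and {q1}.
The partition is now stable with 7 blocks: {q0} | {q4,q6} | {q3} | {q7} | {q2} | {q5} | {q1}.
q6 and q4 lie in the same block of the stable partition, so they are equivalent — no string distinguishes them.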